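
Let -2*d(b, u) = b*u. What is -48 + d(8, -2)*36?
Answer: 240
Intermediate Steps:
d(b, u) = -b*u/2
-48 + d(8, -2)*36 = -48 - ½*8*(-2)*36 = -48 + 8*36 = -48 + 288 = 240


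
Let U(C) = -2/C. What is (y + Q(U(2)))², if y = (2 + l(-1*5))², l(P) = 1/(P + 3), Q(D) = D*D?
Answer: 169/16 ≈ 10.563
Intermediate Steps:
Q(D) = D²
l(P) = 1/(3 + P)
y = 9/4 (y = (2 + 1/(3 - 1*5))² = (2 + 1/(3 - 5))² = (2 + 1/(-2))² = (2 - ½)² = (3/2)² = 9/4 ≈ 2.2500)
(y + Q(U(2)))² = (9/4 + (-2/2)²)² = (9/4 + (-2*½)²)² = (9/4 + (-1)²)² = (9/4 + 1)² = (13/4)² = 169/16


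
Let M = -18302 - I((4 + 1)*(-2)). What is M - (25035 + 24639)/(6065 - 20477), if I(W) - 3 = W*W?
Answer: -44200531/2402 ≈ -18402.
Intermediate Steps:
I(W) = 3 + W² (I(W) = 3 + W*W = 3 + W²)
M = -18405 (M = -18302 - (3 + ((4 + 1)*(-2))²) = -18302 - (3 + (5*(-2))²) = -18302 - (3 + (-10)²) = -18302 - (3 + 100) = -18302 - 1*103 = -18302 - 103 = -18405)
M - (25035 + 24639)/(6065 - 20477) = -18405 - (25035 + 24639)/(6065 - 20477) = -18405 - 49674/(-14412) = -18405 - 49674*(-1)/14412 = -18405 - 1*(-8279/2402) = -18405 + 8279/2402 = -44200531/2402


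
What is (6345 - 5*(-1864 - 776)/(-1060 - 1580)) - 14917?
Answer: -8577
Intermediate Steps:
(6345 - 5*(-1864 - 776)/(-1060 - 1580)) - 14917 = (6345 - (-13200)/(-2640)) - 14917 = (6345 - (-13200)*(-1)/2640) - 14917 = (6345 - 5*1) - 14917 = (6345 - 5) - 14917 = 6340 - 14917 = -8577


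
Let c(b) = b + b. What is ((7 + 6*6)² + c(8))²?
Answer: 3478225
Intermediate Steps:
c(b) = 2*b
((7 + 6*6)² + c(8))² = ((7 + 6*6)² + 2*8)² = ((7 + 36)² + 16)² = (43² + 16)² = (1849 + 16)² = 1865² = 3478225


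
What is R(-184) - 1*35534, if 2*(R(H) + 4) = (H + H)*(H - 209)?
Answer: 36774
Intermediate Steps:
R(H) = -4 + H*(-209 + H) (R(H) = -4 + ((H + H)*(H - 209))/2 = -4 + ((2*H)*(-209 + H))/2 = -4 + (2*H*(-209 + H))/2 = -4 + H*(-209 + H))
R(-184) - 1*35534 = (-4 + (-184)**2 - 209*(-184)) - 1*35534 = (-4 + 33856 + 38456) - 35534 = 72308 - 35534 = 36774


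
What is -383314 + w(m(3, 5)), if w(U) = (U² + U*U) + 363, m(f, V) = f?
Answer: -382933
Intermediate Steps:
w(U) = 363 + 2*U² (w(U) = (U² + U²) + 363 = 2*U² + 363 = 363 + 2*U²)
-383314 + w(m(3, 5)) = -383314 + (363 + 2*3²) = -383314 + (363 + 2*9) = -383314 + (363 + 18) = -383314 + 381 = -382933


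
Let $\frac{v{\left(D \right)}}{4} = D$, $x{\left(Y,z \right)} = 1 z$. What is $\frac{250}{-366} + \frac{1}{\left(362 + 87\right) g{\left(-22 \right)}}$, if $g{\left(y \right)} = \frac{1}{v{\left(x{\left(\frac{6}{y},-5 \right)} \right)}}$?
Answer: $- \frac{59785}{82167} \approx -0.7276$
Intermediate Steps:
$x{\left(Y,z \right)} = z$
$v{\left(D \right)} = 4 D$
$g{\left(y \right)} = - \frac{1}{20}$ ($g{\left(y \right)} = \frac{1}{4 \left(-5\right)} = \frac{1}{-20} = - \frac{1}{20}$)
$\frac{250}{-366} + \frac{1}{\left(362 + 87\right) g{\left(-22 \right)}} = \frac{250}{-366} + \frac{1}{\left(362 + 87\right) \left(- \frac{1}{20}\right)} = 250 \left(- \frac{1}{366}\right) + \frac{1}{449} \left(-20\right) = - \frac{125}{183} + \frac{1}{449} \left(-20\right) = - \frac{125}{183} - \frac{20}{449} = - \frac{59785}{82167}$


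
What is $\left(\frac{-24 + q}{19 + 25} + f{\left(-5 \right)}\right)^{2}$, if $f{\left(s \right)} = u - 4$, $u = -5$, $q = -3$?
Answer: $\frac{178929}{1936} \approx 92.422$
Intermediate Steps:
$f{\left(s \right)} = -9$ ($f{\left(s \right)} = -5 - 4 = -9$)
$\left(\frac{-24 + q}{19 + 25} + f{\left(-5 \right)}\right)^{2} = \left(\frac{-24 - 3}{19 + 25} - 9\right)^{2} = \left(- \frac{27}{44} - 9\right)^{2} = \left(- \frac{423}{44}\right)^{2} = \frac{178929}{1936}$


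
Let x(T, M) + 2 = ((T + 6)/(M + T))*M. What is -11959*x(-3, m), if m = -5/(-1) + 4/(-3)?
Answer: -346811/2 ≈ -1.7341e+5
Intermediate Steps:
m = 11/3 (m = -5*(-1) + 4*(-⅓) = 5 - 4/3 = 11/3 ≈ 3.6667)
x(T, M) = -2 + M*(6 + T)/(M + T) (x(T, M) = -2 + ((T + 6)/(M + T))*M = -2 + ((6 + T)/(M + T))*M = -2 + M*(6 + T)/(M + T))
-11959*x(-3, m) = -11959*(-2*(-3) + 4*(11/3) + (11/3)*(-3))/(11/3 - 3) = -11959*(6 + 44/3 - 11)/⅔ = -35877*29/(2*3) = -11959*29/2 = -346811/2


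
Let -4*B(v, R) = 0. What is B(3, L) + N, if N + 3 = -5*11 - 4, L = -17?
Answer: -62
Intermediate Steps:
B(v, R) = 0 (B(v, R) = -¼*0 = 0)
N = -62 (N = -3 + (-5*11 - 4) = -3 + (-55 - 4) = -3 - 59 = -62)
B(3, L) + N = 0 - 62 = -62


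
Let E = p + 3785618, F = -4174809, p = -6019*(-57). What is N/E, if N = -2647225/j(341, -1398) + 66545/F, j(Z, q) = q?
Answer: 1227951747235/2677408917129598 ≈ 0.00045863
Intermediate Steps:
p = 343083
N = 1227951747235/648486998 (N = -2647225/(-1398) + 66545/(-4174809) = -2647225*(-1/1398) + 66545*(-1/4174809) = 2647225/1398 - 66545/4174809 = 1227951747235/648486998 ≈ 1893.6)
E = 4128701 (E = 343083 + 3785618 = 4128701)
N/E = (1227951747235/648486998)/4128701 = (1227951747235/648486998)*(1/4128701) = 1227951747235/2677408917129598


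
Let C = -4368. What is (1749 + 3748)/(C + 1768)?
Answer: -5497/2600 ≈ -2.1142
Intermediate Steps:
(1749 + 3748)/(C + 1768) = (1749 + 3748)/(-4368 + 1768) = 5497/(-2600) = 5497*(-1/2600) = -5497/2600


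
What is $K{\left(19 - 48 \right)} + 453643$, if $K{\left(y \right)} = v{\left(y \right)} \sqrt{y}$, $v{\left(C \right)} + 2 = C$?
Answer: $453643 - 31 i \sqrt{29} \approx 4.5364 \cdot 10^{5} - 166.94 i$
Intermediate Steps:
$v{\left(C \right)} = -2 + C$
$K{\left(y \right)} = \sqrt{y} \left(-2 + y\right)$ ($K{\left(y \right)} = \left(-2 + y\right) \sqrt{y} = \sqrt{y} \left(-2 + y\right)$)
$K{\left(19 - 48 \right)} + 453643 = \sqrt{19 - 48} \left(-2 + \left(19 - 48\right)\right) + 453643 = \sqrt{-29} \left(-2 - 29\right) + 453643 = i \sqrt{29} \left(-31\right) + 453643 = - 31 i \sqrt{29} + 453643 = 453643 - 31 i \sqrt{29}$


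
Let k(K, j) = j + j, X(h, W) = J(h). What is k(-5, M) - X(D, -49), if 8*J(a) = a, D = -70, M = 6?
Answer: 83/4 ≈ 20.750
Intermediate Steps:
J(a) = a/8
X(h, W) = h/8
k(K, j) = 2*j
k(-5, M) - X(D, -49) = 2*6 - (-70)/8 = 12 - 1*(-35/4) = 12 + 35/4 = 83/4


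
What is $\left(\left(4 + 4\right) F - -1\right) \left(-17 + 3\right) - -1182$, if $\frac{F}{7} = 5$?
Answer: $-2752$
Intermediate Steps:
$F = 35$ ($F = 7 \cdot 5 = 35$)
$\left(\left(4 + 4\right) F - -1\right) \left(-17 + 3\right) - -1182 = \left(\left(4 + 4\right) 35 - -1\right) \left(-17 + 3\right) - -1182 = \left(8 \cdot 35 + 1\right) \left(-14\right) + 1182 = \left(280 + 1\right) \left(-14\right) + 1182 = 281 \left(-14\right) + 1182 = -3934 + 1182 = -2752$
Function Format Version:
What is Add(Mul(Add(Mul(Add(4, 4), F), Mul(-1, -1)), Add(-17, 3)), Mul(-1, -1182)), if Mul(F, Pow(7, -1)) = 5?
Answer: -2752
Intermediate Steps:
F = 35 (F = Mul(7, 5) = 35)
Add(Mul(Add(Mul(Add(4, 4), F), Mul(-1, -1)), Add(-17, 3)), Mul(-1, -1182)) = Add(Mul(Add(Mul(Add(4, 4), 35), Mul(-1, -1)), Add(-17, 3)), Mul(-1, -1182)) = Add(Mul(Add(Mul(8, 35), 1), -14), 1182) = Add(Mul(Add(280, 1), -14), 1182) = Add(Mul(281, -14), 1182) = Add(-3934, 1182) = -2752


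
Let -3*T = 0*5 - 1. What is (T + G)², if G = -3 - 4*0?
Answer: 64/9 ≈ 7.1111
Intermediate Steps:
G = -3 (G = -3 + 0 = -3)
T = ⅓ (T = -(0*5 - 1)/3 = -(0 - 1)/3 = -⅓*(-1) = ⅓ ≈ 0.33333)
(T + G)² = (⅓ - 3)² = (-8/3)² = 64/9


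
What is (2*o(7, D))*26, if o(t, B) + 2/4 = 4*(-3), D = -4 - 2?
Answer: -650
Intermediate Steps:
D = -6
o(t, B) = -25/2 (o(t, B) = -1/2 + 4*(-3) = -1/2 - 12 = -25/2)
(2*o(7, D))*26 = (2*(-25/2))*26 = -25*26 = -650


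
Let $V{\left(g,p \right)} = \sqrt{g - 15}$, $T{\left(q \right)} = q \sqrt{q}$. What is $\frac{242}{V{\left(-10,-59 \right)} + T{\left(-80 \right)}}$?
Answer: $\frac{242 i}{102395} + \frac{15488 i \sqrt{5}}{102395} \approx 0.34059 i$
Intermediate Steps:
$T{\left(q \right)} = q^{\frac{3}{2}}$
$V{\left(g,p \right)} = \sqrt{-15 + g}$
$\frac{242}{V{\left(-10,-59 \right)} + T{\left(-80 \right)}} = \frac{242}{\sqrt{-15 - 10} + \left(-80\right)^{\frac{3}{2}}} = \frac{242}{\sqrt{-25} - 320 i \sqrt{5}} = \frac{242}{5 i - 320 i \sqrt{5}}$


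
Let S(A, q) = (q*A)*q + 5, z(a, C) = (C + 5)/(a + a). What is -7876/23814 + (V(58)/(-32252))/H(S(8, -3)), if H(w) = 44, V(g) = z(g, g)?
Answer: -648251501245/1960061374656 ≈ -0.33073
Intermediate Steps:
z(a, C) = (5 + C)/(2*a) (z(a, C) = (5 + C)/((2*a)) = (5 + C)*(1/(2*a)) = (5 + C)/(2*a))
S(A, q) = 5 + A*q² (S(A, q) = (A*q)*q + 5 = A*q² + 5 = 5 + A*q²)
V(g) = (5 + g)/(2*g)
-7876/23814 + (V(58)/(-32252))/H(S(8, -3)) = -7876/23814 + (((½)*(5 + 58)/58)/(-32252))/44 = -7876*1/23814 + (((½)*(1/58)*63)*(-1/32252))*(1/44) = -3938/11907 + ((63/116)*(-1/32252))*(1/44) = -3938/11907 - 63/3741232*1/44 = -3938/11907 - 63/164614208 = -648251501245/1960061374656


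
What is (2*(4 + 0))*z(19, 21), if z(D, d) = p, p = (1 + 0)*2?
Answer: 16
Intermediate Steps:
p = 2 (p = 1*2 = 2)
z(D, d) = 2
(2*(4 + 0))*z(19, 21) = (2*(4 + 0))*2 = (2*4)*2 = 8*2 = 16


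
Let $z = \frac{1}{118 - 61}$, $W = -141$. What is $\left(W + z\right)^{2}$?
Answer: $\frac{64577296}{3249} \approx 19876.0$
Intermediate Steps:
$z = \frac{1}{57} \approx 0.017544$
$\left(W + z\right)^{2} = \left(-141 + \frac{1}{57}\right)^{2} = \left(- \frac{8036}{57}\right)^{2} = \frac{64577296}{3249}$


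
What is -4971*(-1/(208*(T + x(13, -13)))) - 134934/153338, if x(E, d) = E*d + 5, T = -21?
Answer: -69238413/68609840 ≈ -1.0092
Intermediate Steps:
x(E, d) = 5 + E*d
-4971*(-1/(208*(T + x(13, -13)))) - 134934/153338 = -4971*(-1/(208*(-21 + (5 + 13*(-13))))) - 134934/153338 = -4971*(-1/(208*(-21 + (5 - 169)))) - 134934*1/153338 = -4971*(-1/(208*(-21 - 164))) - 1569/1783 = -4971/((-208*(-185))) - 1569/1783 = -4971/38480 - 1569/1783 = -69238413/68609840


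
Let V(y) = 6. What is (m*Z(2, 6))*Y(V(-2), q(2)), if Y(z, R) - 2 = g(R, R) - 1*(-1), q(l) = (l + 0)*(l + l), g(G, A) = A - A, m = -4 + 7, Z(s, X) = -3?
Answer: -27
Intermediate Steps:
m = 3
g(G, A) = 0
q(l) = 2*l² (q(l) = l*(2*l) = 2*l²)
Y(z, R) = 3 (Y(z, R) = 2 + (0 - 1*(-1)) = 2 + (0 + 1) = 2 + 1 = 3)
(m*Z(2, 6))*Y(V(-2), q(2)) = (3*(-3))*3 = -9*3 = -27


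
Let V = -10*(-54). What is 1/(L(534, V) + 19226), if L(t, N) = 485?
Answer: 1/19711 ≈ 5.0733e-5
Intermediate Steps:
V = 540
1/(L(534, V) + 19226) = 1/(485 + 19226) = 1/19711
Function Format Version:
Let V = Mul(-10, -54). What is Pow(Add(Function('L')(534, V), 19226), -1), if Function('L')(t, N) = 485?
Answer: Rational(1, 19711) ≈ 5.0733e-5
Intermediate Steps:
V = 540
Pow(Add(Function('L')(534, V), 19226), -1) = Pow(Add(485, 19226), -1) = Pow(19711, -1) = Rational(1, 19711)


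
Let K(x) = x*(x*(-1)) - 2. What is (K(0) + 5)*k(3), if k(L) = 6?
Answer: 18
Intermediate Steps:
K(x) = -2 - x² (K(x) = x*(-x) - 2 = -x² - 2 = -2 - x²)
(K(0) + 5)*k(3) = ((-2 - 1*0²) + 5)*6 = ((-2 - 1*0) + 5)*6 = ((-2 + 0) + 5)*6 = (-2 + 5)*6 = 3*6 = 18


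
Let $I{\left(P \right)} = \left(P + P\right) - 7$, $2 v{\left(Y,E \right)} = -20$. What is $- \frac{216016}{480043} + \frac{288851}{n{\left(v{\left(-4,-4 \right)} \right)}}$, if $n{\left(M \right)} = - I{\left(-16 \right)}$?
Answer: $\frac{138652475969}{18721677} \approx 7406.0$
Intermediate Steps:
$v{\left(Y,E \right)} = -10$ ($v{\left(Y,E \right)} = \frac{1}{2} \left(-20\right) = -10$)
$I{\left(P \right)} = -7 + 2 P$ ($I{\left(P \right)} = 2 P - 7 = -7 + 2 P$)
$n{\left(M \right)} = 39$ ($n{\left(M \right)} = - (-7 + 2 \left(-16\right)) = - (-7 - 32) = \left(-1\right) \left(-39\right) = 39$)
$- \frac{216016}{480043} + \frac{288851}{n{\left(v{\left(-4,-4 \right)} \right)}} = - \frac{216016}{480043} + \frac{288851}{39} = \frac{138652475969}{18721677}$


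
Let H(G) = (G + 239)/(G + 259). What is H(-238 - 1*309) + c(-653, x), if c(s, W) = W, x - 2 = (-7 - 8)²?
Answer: 16421/72 ≈ 228.07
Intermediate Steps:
x = 227 (x = 2 + (-7 - 8)² = 2 + (-15)² = 2 + 225 = 227)
H(G) = (239 + G)/(259 + G)
H(-238 - 1*309) + c(-653, x) = (239 + (-238 - 1*309))/(259 + (-238 - 1*309)) + 227 = (239 + (-238 - 309))/(259 + (-238 - 309)) + 227 = (239 - 547)/(259 - 547) + 227 = -308/(-288) + 227 = -1/288*(-308) + 227 = 77/72 + 227 = 16421/72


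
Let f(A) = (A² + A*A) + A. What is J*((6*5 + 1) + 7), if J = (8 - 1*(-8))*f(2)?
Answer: 6080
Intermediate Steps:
f(A) = A + 2*A² (f(A) = (A² + A²) + A = 2*A² + A = A + 2*A²)
J = 160 (J = (8 - 1*(-8))*(2*(1 + 2*2)) = (8 + 8)*(2*(1 + 4)) = 16*(2*5) = 16*10 = 160)
J*((6*5 + 1) + 7) = 160*((6*5 + 1) + 7) = 160*((30 + 1) + 7) = 160*(31 + 7) = 160*38 = 6080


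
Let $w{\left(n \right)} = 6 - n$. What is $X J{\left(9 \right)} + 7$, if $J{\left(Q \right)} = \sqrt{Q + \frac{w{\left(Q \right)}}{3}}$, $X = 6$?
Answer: $7 + 12 \sqrt{2} \approx 23.971$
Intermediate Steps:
$J{\left(Q \right)} = \sqrt{2 + \frac{2 Q}{3}}$ ($J{\left(Q \right)} = \sqrt{Q + \frac{6 - Q}{3}} = \sqrt{Q + \left(6 - Q\right) \frac{1}{3}} = \sqrt{Q - \left(-2 + \frac{Q}{3}\right)} = \sqrt{2 + \frac{2 Q}{3}}$)
$X J{\left(9 \right)} + 7 = 6 \frac{\sqrt{18 + 6 \cdot 9}}{3} + 7 = 6 \frac{\sqrt{18 + 54}}{3} + 7 = 6 \frac{\sqrt{72}}{3} + 7 = 6 \frac{6 \sqrt{2}}{3} + 7 = 6 \cdot 2 \sqrt{2} + 7 = 12 \sqrt{2} + 7 = 7 + 12 \sqrt{2}$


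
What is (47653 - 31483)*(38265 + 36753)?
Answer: 1213041060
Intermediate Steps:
(47653 - 31483)*(38265 + 36753) = 16170*75018 = 1213041060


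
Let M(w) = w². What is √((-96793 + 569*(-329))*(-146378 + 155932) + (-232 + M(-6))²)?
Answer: 6*I*√75367785 ≈ 52089.0*I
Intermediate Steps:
√((-96793 + 569*(-329))*(-146378 + 155932) + (-232 + M(-6))²) = √((-96793 + 569*(-329))*(-146378 + 155932) + (-232 + (-6)²)²) = √((-96793 - 187201)*9554 + (-232 + 36)²) = √(-283994*9554 + (-196)²) = √(-2713278676 + 38416) = √(-2713240260) = 6*I*√75367785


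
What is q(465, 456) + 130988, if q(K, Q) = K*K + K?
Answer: 347678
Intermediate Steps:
q(K, Q) = K + K**2 (q(K, Q) = K**2 + K = K + K**2)
q(465, 456) + 130988 = 465*(1 + 465) + 130988 = 465*466 + 130988 = 216690 + 130988 = 347678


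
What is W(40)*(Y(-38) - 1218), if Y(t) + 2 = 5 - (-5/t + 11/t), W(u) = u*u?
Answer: -36931200/19 ≈ -1.9437e+6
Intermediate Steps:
W(u) = u**2
Y(t) = 3 - 6/t (Y(t) = -2 + (5 - (-5/t + 11/t)) = -2 + (5 - 6/t) = 3 - 6/t)
W(40)*(Y(-38) - 1218) = 40**2*((3 - 6/(-38)) - 1218) = 1600*((3 - 6*(-1/38)) - 1218) = 1600*((3 + 3/19) - 1218) = 1600*(60/19 - 1218) = 1600*(-23082/19) = -36931200/19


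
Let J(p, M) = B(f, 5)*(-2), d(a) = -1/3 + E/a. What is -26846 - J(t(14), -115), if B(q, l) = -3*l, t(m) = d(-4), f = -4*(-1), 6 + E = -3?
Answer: -26876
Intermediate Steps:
E = -9 (E = -6 - 3 = -9)
d(a) = -1/3 - 9/a
f = 4
t(m) = 23/12 (t(m) = (1/3)*(-27 - 1*(-4))/(-4) = (1/3)*(-1/4)*(-27 + 4) = (1/3)*(-1/4)*(-23) = 23/12)
J(p, M) = 30 (J(p, M) = -3*5*(-2) = -15*(-2) = 30)
-26846 - J(t(14), -115) = -26846 - 1*30 = -26846 - 30 = -26876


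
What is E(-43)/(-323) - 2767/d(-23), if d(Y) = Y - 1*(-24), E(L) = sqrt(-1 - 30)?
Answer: -2767 - I*sqrt(31)/323 ≈ -2767.0 - 0.017238*I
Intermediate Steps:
E(L) = I*sqrt(31) (E(L) = sqrt(-31) = I*sqrt(31))
d(Y) = 24 + Y (d(Y) = Y + 24 = 24 + Y)
E(-43)/(-323) - 2767/d(-23) = (I*sqrt(31))/(-323) - 2767/(24 - 23) = (I*sqrt(31))*(-1/323) - 2767/1 = -I*sqrt(31)/323 - 2767*1 = -I*sqrt(31)/323 - 2767 = -2767 - I*sqrt(31)/323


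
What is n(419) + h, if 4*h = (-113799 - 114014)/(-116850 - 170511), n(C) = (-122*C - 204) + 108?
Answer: -58867397203/1149444 ≈ -51214.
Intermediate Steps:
n(C) = -96 - 122*C (n(C) = (-204 - 122*C) + 108 = -96 - 122*C)
h = 227813/1149444 (h = ((-113799 - 114014)/(-116850 - 170511))/4 = (-227813/(-287361))/4 = (-227813*(-1/287361))/4 = (¼)*(227813/287361) = 227813/1149444 ≈ 0.19819)
n(419) + h = (-96 - 122*419) + 227813/1149444 = (-96 - 51118) + 227813/1149444 = -51214 + 227813/1149444 = -58867397203/1149444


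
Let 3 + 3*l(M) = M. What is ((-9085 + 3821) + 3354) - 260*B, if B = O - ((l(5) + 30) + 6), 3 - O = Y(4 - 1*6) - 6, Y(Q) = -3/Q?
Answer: 17020/3 ≈ 5673.3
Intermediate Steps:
l(M) = -1 + M/3
O = 15/2 (O = 3 - (-3/(4 - 1*6) - 6) = 3 - (-3/(4 - 6) - 6) = 3 - (-3/(-2) - 6) = 3 - (-3*(-½) - 6) = 3 - (3/2 - 6) = 3 - 1*(-9/2) = 3 + 9/2 = 15/2 ≈ 7.5000)
B = -175/6 (B = 15/2 - (((-1 + (⅓)*5) + 30) + 6) = 15/2 - (((-1 + 5/3) + 30) + 6) = 15/2 - ((⅔ + 30) + 6) = 15/2 - (92/3 + 6) = 15/2 - 1*110/3 = 15/2 - 110/3 = -175/6 ≈ -29.167)
((-9085 + 3821) + 3354) - 260*B = ((-9085 + 3821) + 3354) - 260*(-175/6) = (-5264 + 3354) + 22750/3 = -1910 + 22750/3 = 17020/3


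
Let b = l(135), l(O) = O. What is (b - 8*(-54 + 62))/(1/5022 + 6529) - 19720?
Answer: -646591604518/32788639 ≈ -19720.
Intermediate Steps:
b = 135
(b - 8*(-54 + 62))/(1/5022 + 6529) - 19720 = (135 - 8*(-54 + 62))/(1/5022 + 6529) - 19720 = (135 - 8*8)/(1/5022 + 6529) - 19720 = (135 - 64)/(32788639/5022) - 19720 = 71*(5022/32788639) - 19720 = 356562/32788639 - 19720 = -646591604518/32788639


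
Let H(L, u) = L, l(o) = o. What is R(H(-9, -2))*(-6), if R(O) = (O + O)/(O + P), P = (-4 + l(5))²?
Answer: -27/2 ≈ -13.500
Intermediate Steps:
P = 1 (P = (-4 + 5)² = 1² = 1)
R(O) = 2*O/(1 + O) (R(O) = (O + O)/(O + 1) = (2*O)/(1 + O) = 2*O/(1 + O))
R(H(-9, -2))*(-6) = (2*(-9)/(1 - 9))*(-6) = (2*(-9)/(-8))*(-6) = (2*(-9)*(-⅛))*(-6) = (9/4)*(-6) = -27/2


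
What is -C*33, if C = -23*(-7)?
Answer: -5313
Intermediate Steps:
C = 161
-C*33 = -1*161*33 = -161*33 = -5313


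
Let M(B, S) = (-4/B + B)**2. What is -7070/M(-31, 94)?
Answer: -6794270/915849 ≈ -7.4185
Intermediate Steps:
M(B, S) = (B - 4/B)**2
-7070/M(-31, 94) = -7070*961/(-4 + (-31)**2)**2 = -7070*961/(-4 + 961)**2 = -7070/((1/961)*957**2) = -7070/((1/961)*915849) = -7070/915849/961 = -7070*961/915849 = -6794270/915849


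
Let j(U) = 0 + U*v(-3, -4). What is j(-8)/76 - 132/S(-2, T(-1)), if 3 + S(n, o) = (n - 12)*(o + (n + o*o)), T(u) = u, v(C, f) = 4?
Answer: -2708/475 ≈ -5.7010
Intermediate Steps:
S(n, o) = -3 + (-12 + n)*(n + o + o**2) (S(n, o) = -3 + (n - 12)*(o + (n + o*o)) = -3 + (-12 + n)*(o + (n + o**2)) = -3 + (-12 + n)*(n + o + o**2))
j(U) = 4*U (j(U) = 0 + U*4 = 0 + 4*U = 4*U)
j(-8)/76 - 132/S(-2, T(-1)) = (4*(-8))/76 - 132/(-3 + (-2)**2 - 12*(-2) - 12*(-1) - 12*(-1)**2 - 2*(-1) - 2*(-1)**2) = -32*1/76 - 132/(-3 + 4 + 24 + 12 - 12*1 + 2 - 2*1) = -8/19 - 132/(-3 + 4 + 24 + 12 - 12 + 2 - 2) = -8/19 - 132/25 = -2708/475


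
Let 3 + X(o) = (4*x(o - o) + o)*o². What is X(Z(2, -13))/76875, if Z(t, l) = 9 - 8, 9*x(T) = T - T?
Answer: -2/76875 ≈ -2.6016e-5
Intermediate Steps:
x(T) = 0 (x(T) = (T - T)/9 = (⅑)*0 = 0)
Z(t, l) = 1
X(o) = -3 + o³ (X(o) = -3 + (4*0 + o)*o² = -3 + (0 + o)*o² = -3 + o*o² = -3 + o³)
X(Z(2, -13))/76875 = (-3 + 1³)/76875 = (-3 + 1)*(1/76875) = -2*1/76875 = -2/76875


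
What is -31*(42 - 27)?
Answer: -465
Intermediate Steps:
-31*(42 - 27) = -31*15 = -465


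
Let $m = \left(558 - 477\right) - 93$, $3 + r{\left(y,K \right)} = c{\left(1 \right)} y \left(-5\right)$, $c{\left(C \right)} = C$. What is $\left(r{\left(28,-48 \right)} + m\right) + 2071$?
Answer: $1916$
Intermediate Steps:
$r{\left(y,K \right)} = -3 - 5 y$ ($r{\left(y,K \right)} = -3 + 1 y \left(-5\right) = -3 + y \left(-5\right) = -3 - 5 y$)
$m = -12$ ($m = 81 + \left(-204 + 111\right) = 81 - 93 = -12$)
$\left(r{\left(28,-48 \right)} + m\right) + 2071 = \left(\left(-3 - 140\right) - 12\right) + 2071 = \left(-143 - 12\right) + 2071 = -155 + 2071 = 1916$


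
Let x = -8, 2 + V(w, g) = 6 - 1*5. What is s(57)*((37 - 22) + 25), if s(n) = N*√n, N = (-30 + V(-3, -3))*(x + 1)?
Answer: 8680*√57 ≈ 65533.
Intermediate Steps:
V(w, g) = -1 (V(w, g) = -2 + (6 - 1*5) = -2 + (6 - 5) = -2 + 1 = -1)
N = 217 (N = (-30 - 1)*(-8 + 1) = -31*(-7) = 217)
s(n) = 217*√n
s(57)*((37 - 22) + 25) = (217*√57)*((37 - 22) + 25) = (217*√57)*(15 + 25) = (217*√57)*40 = 8680*√57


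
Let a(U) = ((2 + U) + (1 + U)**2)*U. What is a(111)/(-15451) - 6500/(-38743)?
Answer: -54330655261/598618093 ≈ -90.760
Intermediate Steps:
a(U) = U*(2 + U + (1 + U)**2) (a(U) = (2 + U + (1 + U)**2)*U = U*(2 + U + (1 + U)**2))
a(111)/(-15451) - 6500/(-38743) = (111*(2 + 111 + (1 + 111)**2))/(-15451) - 6500/(-38743) = (111*(2 + 111 + 112**2))*(-1/15451) - 6500*(-1/38743) = (111*(2 + 111 + 12544))*(-1/15451) + 6500/38743 = (111*12657)*(-1/15451) + 6500/38743 = 1404927*(-1/15451) + 6500/38743 = -1404927/15451 + 6500/38743 = -54330655261/598618093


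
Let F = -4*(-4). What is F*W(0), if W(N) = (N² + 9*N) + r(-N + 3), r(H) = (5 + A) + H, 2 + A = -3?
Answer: 48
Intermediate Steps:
A = -5 (A = -2 - 3 = -5)
r(H) = H (r(H) = (5 - 5) + H = 0 + H = H)
F = 16
W(N) = 3 + N² + 8*N (W(N) = (N² + 9*N) + (-N + 3) = (N² + 9*N) + (3 - N) = 3 + N² + 8*N)
F*W(0) = 16*(3 + 0² + 8*0) = 16*(3 + 0 + 0) = 16*3 = 48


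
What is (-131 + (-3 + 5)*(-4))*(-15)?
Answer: 2085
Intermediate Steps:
(-131 + (-3 + 5)*(-4))*(-15) = (-131 + 2*(-4))*(-15) = (-131 - 8)*(-15) = -139*(-15) = 2085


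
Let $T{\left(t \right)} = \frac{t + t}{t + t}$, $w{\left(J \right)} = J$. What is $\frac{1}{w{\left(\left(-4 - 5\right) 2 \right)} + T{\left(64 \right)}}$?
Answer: $- \frac{1}{17} \approx -0.058824$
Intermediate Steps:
$T{\left(t \right)} = 1$ ($T{\left(t \right)} = \frac{2 t}{2 t} = 2 t \frac{1}{2 t} = 1$)
$\frac{1}{w{\left(\left(-4 - 5\right) 2 \right)} + T{\left(64 \right)}} = \frac{1}{\left(-4 - 5\right) 2 + 1} = \frac{1}{\left(-9\right) 2 + 1} = \frac{1}{-18 + 1} = \frac{1}{-17} = - \frac{1}{17}$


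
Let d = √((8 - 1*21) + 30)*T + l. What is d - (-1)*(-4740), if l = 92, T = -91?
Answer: -4648 - 91*√17 ≈ -5023.2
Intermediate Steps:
d = 92 - 91*√17 (d = √((8 - 1*21) + 30)*(-91) + 92 = √((8 - 21) + 30)*(-91) + 92 = √(-13 + 30)*(-91) + 92 = √17*(-91) + 92 = -91*√17 + 92 = 92 - 91*√17 ≈ -283.20)
d - (-1)*(-4740) = (92 - 91*√17) - (-1)*(-4740) = (92 - 91*√17) - 1*4740 = (92 - 91*√17) - 4740 = -4648 - 91*√17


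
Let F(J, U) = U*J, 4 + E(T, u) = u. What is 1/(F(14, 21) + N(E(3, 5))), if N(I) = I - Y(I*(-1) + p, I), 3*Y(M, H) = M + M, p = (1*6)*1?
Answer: 3/875 ≈ 0.0034286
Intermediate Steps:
E(T, u) = -4 + u
p = 6 (p = 6*1 = 6)
Y(M, H) = 2*M/3 (Y(M, H) = (M + M)/3 = (2*M)/3 = 2*M/3)
N(I) = -4 + 5*I/3 (N(I) = I - 2*(I*(-1) + 6)/3 = I - 2*(-I + 6)/3 = I - 2*(6 - I)/3 = I - (4 - 2*I/3) = I + (-4 + 2*I/3) = -4 + 5*I/3)
F(J, U) = J*U
1/(F(14, 21) + N(E(3, 5))) = 1/(14*21 + (-4 + 5*(-4 + 5)/3)) = 1/(294 + (-4 + (5/3)*1)) = 1/(294 + (-4 + 5/3)) = 1/(294 - 7/3) = 1/(875/3) = 3/875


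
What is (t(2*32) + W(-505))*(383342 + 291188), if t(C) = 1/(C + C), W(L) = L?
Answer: -21800472335/64 ≈ -3.4063e+8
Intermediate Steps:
t(C) = 1/(2*C)
(t(2*32) + W(-505))*(383342 + 291188) = (1/(2*((2*32))) - 505)*(383342 + 291188) = ((½)/64 - 505)*674530 = ((½)*(1/64) - 505)*674530 = (1/128 - 505)*674530 = -64639/128*674530 = -21800472335/64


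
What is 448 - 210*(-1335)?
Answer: 280798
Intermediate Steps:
448 - 210*(-1335) = 448 + 280350 = 280798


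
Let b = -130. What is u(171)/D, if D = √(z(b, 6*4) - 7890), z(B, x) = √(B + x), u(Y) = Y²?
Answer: 29241/√(-7890 + I*√106) ≈ 0.21478 - 329.2*I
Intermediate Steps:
D = √(-7890 + I*√106) (D = √(√(-130 + 6*4) - 7890) = √(√(-130 + 24) - 7890) = √(√(-106) - 7890) = √(I*√106 - 7890) = √(-7890 + I*√106) ≈ 0.058 + 88.826*I)
u(171)/D = 171²/(√(-7890 + I*√106)) = 29241/√(-7890 + I*√106)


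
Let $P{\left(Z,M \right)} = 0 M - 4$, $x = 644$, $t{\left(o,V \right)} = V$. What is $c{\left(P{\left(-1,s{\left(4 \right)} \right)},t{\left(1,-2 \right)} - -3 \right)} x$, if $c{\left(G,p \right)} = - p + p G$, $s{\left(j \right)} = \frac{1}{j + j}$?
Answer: $-3220$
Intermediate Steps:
$s{\left(j \right)} = \frac{1}{2 j}$
$P{\left(Z,M \right)} = -4$ ($P{\left(Z,M \right)} = 0 - 4 = -4$)
$c{\left(G,p \right)} = - p + G p$
$c{\left(P{\left(-1,s{\left(4 \right)} \right)},t{\left(1,-2 \right)} - -3 \right)} x = \left(-2 - -3\right) \left(-1 - 4\right) 644 = \left(-2 + 3\right) \left(-5\right) 644 = 1 \left(-5\right) 644 = \left(-5\right) 644 = -3220$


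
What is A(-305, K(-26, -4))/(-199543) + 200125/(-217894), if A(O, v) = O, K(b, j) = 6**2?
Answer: -39867085205/43479222442 ≈ -0.91692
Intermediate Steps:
K(b, j) = 36
A(-305, K(-26, -4))/(-199543) + 200125/(-217894) = -305/(-199543) + 200125/(-217894) = -305*(-1/199543) + 200125*(-1/217894) = 305/199543 - 200125/217894 = -39867085205/43479222442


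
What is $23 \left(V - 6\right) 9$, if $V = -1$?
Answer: $-1449$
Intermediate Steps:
$23 \left(V - 6\right) 9 = 23 \left(-1 - 6\right) 9 = 23 \left(-7\right) 9 = \left(-161\right) 9 = -1449$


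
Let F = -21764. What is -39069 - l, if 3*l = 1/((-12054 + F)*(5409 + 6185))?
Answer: -45955211143643/1176257676 ≈ -39069.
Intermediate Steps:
l = -1/1176257676 (l = 1/(3*(((-12054 - 21764)*(5409 + 6185)))) = 1/(3*((-33818*11594))) = (⅓)/(-392085892) = (⅓)*(-1/392085892) = -1/1176257676 ≈ -8.5015e-10)
-39069 - l = -39069 - 1*(-1/1176257676) = -39069 + 1/1176257676 = -45955211143643/1176257676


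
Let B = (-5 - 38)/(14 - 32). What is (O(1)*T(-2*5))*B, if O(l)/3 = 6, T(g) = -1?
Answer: -43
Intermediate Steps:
O(l) = 18 (O(l) = 3*6 = 18)
B = 43/18 (B = -43/(-18) = -43*(-1/18) = 43/18 ≈ 2.3889)
(O(1)*T(-2*5))*B = (18*(-1))*(43/18) = -18*43/18 = -43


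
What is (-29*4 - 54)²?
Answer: 28900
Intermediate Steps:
(-29*4 - 54)² = (-116 - 54)² = (-170)² = 28900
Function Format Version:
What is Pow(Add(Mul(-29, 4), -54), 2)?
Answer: 28900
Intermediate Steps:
Pow(Add(Mul(-29, 4), -54), 2) = Pow(Add(-116, -54), 2) = Pow(-170, 2) = 28900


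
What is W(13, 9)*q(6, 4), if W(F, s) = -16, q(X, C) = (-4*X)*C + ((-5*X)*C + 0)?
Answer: 3456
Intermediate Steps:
q(X, C) = -9*C*X (q(X, C) = -4*C*X + (-5*C*X + 0) = -4*C*X - 5*C*X = -9*C*X)
W(13, 9)*q(6, 4) = -(-144)*4*6 = -16*(-216) = 3456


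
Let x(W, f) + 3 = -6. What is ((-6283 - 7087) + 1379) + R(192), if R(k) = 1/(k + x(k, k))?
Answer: -2194352/183 ≈ -11991.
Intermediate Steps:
x(W, f) = -9 (x(W, f) = -3 - 6 = -9)
R(k) = 1/(-9 + k) (R(k) = 1/(k - 9) = 1/(-9 + k))
((-6283 - 7087) + 1379) + R(192) = ((-6283 - 7087) + 1379) + 1/(-9 + 192) = (-13370 + 1379) + 1/183 = -11991 + 1/183 = -2194352/183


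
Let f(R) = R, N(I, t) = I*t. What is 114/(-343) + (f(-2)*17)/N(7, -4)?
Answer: 605/686 ≈ 0.88192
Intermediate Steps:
114/(-343) + (f(-2)*17)/N(7, -4) = 114/(-343) + (-2*17)/((7*(-4))) = 114*(-1/343) - 34/(-28) = -114/343 - 34*(-1/28) = -114/343 + 17/14 = 605/686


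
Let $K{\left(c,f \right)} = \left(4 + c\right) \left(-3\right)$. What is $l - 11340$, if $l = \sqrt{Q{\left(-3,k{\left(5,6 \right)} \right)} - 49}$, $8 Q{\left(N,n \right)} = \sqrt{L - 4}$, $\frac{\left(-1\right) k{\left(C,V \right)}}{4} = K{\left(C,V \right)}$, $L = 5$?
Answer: $-11340 + \frac{i \sqrt{782}}{4} \approx -11340.0 + 6.9911 i$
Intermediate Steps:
$K{\left(c,f \right)} = -12 - 3 c$
$k{\left(C,V \right)} = 48 + 12 C$ ($k{\left(C,V \right)} = - 4 \left(-12 - 3 C\right) = 48 + 12 C$)
$Q{\left(N,n \right)} = \frac{1}{8}$ ($Q{\left(N,n \right)} = \frac{\sqrt{5 - 4}}{8} = \frac{\sqrt{1}}{8} = \frac{1}{8} \cdot 1 = \frac{1}{8}$)
$l = \frac{i \sqrt{782}}{4}$ ($l = \sqrt{\frac{1}{8} - 49} = \sqrt{- \frac{391}{8}} = \frac{i \sqrt{782}}{4} \approx 6.9911 i$)
$l - 11340 = \frac{i \sqrt{782}}{4} - 11340 = -11340 + \frac{i \sqrt{782}}{4}$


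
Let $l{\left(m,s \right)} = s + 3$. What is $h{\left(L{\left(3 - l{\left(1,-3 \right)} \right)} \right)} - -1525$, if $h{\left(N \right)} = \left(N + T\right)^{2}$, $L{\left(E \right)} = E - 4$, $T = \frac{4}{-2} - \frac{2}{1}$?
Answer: $1550$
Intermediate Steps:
$l{\left(m,s \right)} = 3 + s$
$T = -4$ ($T = 4 \left(- \frac{1}{2}\right) - 2 = -2 - 2 = -4$)
$L{\left(E \right)} = -4 + E$ ($L{\left(E \right)} = E - 4 = -4 + E$)
$h{\left(N \right)} = \left(-4 + N\right)^{2}$ ($h{\left(N \right)} = \left(N - 4\right)^{2} = \left(-4 + N\right)^{2}$)
$h{\left(L{\left(3 - l{\left(1,-3 \right)} \right)} \right)} - -1525 = \left(-4 + \left(-4 + \left(3 - \left(3 - 3\right)\right)\right)\right)^{2} - -1525 = \left(-4 + \left(-4 + \left(3 - 0\right)\right)\right)^{2} + 1525 = \left(-4 + \left(-4 + \left(3 + 0\right)\right)\right)^{2} + 1525 = \left(-4 + \left(-4 + 3\right)\right)^{2} + 1525 = \left(-4 - 1\right)^{2} + 1525 = \left(-5\right)^{2} + 1525 = 25 + 1525 = 1550$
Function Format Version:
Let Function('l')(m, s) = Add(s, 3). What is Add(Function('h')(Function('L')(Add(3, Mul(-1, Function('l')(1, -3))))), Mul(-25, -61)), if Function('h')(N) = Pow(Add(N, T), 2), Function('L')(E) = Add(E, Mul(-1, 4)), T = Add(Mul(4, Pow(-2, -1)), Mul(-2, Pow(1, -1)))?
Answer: 1550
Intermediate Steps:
Function('l')(m, s) = Add(3, s)
T = -4 (T = Add(Mul(4, Rational(-1, 2)), Mul(-2, 1)) = Add(-2, -2) = -4)
Function('L')(E) = Add(-4, E) (Function('L')(E) = Add(E, -4) = Add(-4, E))
Function('h')(N) = Pow(Add(-4, N), 2) (Function('h')(N) = Pow(Add(N, -4), 2) = Pow(Add(-4, N), 2))
Add(Function('h')(Function('L')(Add(3, Mul(-1, Function('l')(1, -3))))), Mul(-25, -61)) = Add(Pow(Add(-4, Add(-4, Add(3, Mul(-1, Add(3, -3))))), 2), Mul(-25, -61)) = Add(Pow(Add(-4, Add(-4, Add(3, Mul(-1, 0)))), 2), 1525) = Add(Pow(Add(-4, Add(-4, Add(3, 0))), 2), 1525) = Add(Pow(Add(-4, Add(-4, 3)), 2), 1525) = Add(Pow(Add(-4, -1), 2), 1525) = Add(Pow(-5, 2), 1525) = Add(25, 1525) = 1550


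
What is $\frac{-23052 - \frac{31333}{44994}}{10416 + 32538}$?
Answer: $- \frac{1037233021}{1932672276} \approx -0.53668$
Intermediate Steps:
$\frac{-23052 - \frac{31333}{44994}}{10416 + 32538} = \frac{-23052 - \frac{31333}{44994}}{42954} = \left(-23052 - \frac{31333}{44994}\right) \frac{1}{42954} = \left(- \frac{1037233021}{44994}\right) \frac{1}{42954} = - \frac{1037233021}{1932672276}$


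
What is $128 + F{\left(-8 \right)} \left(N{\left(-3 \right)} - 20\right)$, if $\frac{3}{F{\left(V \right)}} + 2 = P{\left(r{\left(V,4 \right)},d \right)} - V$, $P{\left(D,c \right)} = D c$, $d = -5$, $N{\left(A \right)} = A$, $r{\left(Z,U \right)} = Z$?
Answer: $\frac{253}{2} \approx 126.5$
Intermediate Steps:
$F{\left(V \right)} = \frac{3}{-2 - 6 V}$ ($F{\left(V \right)} = \frac{3}{-2 + \left(V \left(-5\right) - V\right)} = \frac{3}{-2 - 6 V}$)
$128 + F{\left(-8 \right)} \left(N{\left(-3 \right)} - 20\right) = 128 + - \frac{3}{2 + 6 \left(-8\right)} \left(-3 - 20\right) = 128 + - \frac{3}{2 - 48} \left(-3 - 20\right) = 128 + - \frac{3}{-46} \left(-23\right) = 128 + \left(-3\right) \left(- \frac{1}{46}\right) \left(-23\right) = 128 + \frac{3}{46} \left(-23\right) = 128 - \frac{3}{2} = \frac{253}{2}$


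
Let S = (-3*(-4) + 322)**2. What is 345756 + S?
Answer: 457312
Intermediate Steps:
S = 111556 (S = (12 + 322)**2 = 334**2 = 111556)
345756 + S = 345756 + 111556 = 457312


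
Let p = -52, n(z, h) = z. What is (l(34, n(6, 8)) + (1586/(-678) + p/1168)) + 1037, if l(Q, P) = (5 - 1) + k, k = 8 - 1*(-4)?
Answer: 103998401/98988 ≈ 1050.6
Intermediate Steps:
k = 12 (k = 8 + 4 = 12)
l(Q, P) = 16 (l(Q, P) = (5 - 1) + 12 = 4 + 12 = 16)
(l(34, n(6, 8)) + (1586/(-678) + p/1168)) + 1037 = (16 + (1586/(-678) - 52/1168)) + 1037 = (16 + (1586*(-1/678) - 52*1/1168)) + 1037 = (16 + (-793/339 - 13/292)) + 1037 = (16 - 235963/98988) + 1037 = 1347845/98988 + 1037 = 103998401/98988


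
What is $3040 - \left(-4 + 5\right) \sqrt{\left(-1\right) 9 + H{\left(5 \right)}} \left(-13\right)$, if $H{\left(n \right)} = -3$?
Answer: $3040 + 26 i \sqrt{3} \approx 3040.0 + 45.033 i$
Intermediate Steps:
$3040 - \left(-4 + 5\right) \sqrt{\left(-1\right) 9 + H{\left(5 \right)}} \left(-13\right) = 3040 - \left(-4 + 5\right) \sqrt{\left(-1\right) 9 - 3} \left(-13\right) = 3040 - 1 \sqrt{-9 - 3} \left(-13\right) = 3040 - 1 \sqrt{-12} \left(-13\right) = 3040 - 1 \cdot 2 i \sqrt{3} \left(-13\right) = 3040 - 2 i \sqrt{3} \left(-13\right) = 3040 - - 26 i \sqrt{3} = 3040 + 26 i \sqrt{3}$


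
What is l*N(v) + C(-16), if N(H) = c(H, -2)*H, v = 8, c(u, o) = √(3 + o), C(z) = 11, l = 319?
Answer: 2563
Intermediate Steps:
N(H) = H (N(H) = √(3 - 2)*H = √1*H = 1*H = H)
l*N(v) + C(-16) = 319*8 + 11 = 2552 + 11 = 2563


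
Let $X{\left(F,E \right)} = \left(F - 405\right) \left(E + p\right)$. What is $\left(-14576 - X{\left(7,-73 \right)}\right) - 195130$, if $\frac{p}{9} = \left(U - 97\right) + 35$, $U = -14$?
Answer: $-510992$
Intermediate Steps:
$p = -684$ ($p = 9 \left(\left(-14 - 97\right) + 35\right) = 9 \left(-111 + 35\right) = 9 \left(-76\right) = -684$)
$X{\left(F,E \right)} = \left(-684 + E\right) \left(-405 + F\right)$ ($X{\left(F,E \right)} = \left(F - 405\right) \left(E - 684\right) = \left(-405 + F\right) \left(-684 + E\right) = \left(-684 + E\right) \left(-405 + F\right)$)
$\left(-14576 - X{\left(7,-73 \right)}\right) - 195130 = \left(-14576 - \left(277020 - 4788 - -29565 - 511\right)\right) - 195130 = \left(-14576 - \left(277020 - 4788 + 29565 - 511\right)\right) - 195130 = \left(-14576 - 301286\right) - 195130 = -315862 - 195130 = -510992$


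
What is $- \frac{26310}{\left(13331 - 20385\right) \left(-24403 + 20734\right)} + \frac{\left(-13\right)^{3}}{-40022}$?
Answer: $\frac{9301309167}{172635737462} \approx 0.053878$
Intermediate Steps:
$- \frac{26310}{\left(13331 - 20385\right) \left(-24403 + 20734\right)} + \frac{\left(-13\right)^{3}}{-40022} = - \frac{26310}{\left(-7054\right) \left(-3669\right)} - - \frac{2197}{40022} = - \frac{26310}{25881126} + \frac{2197}{40022} = \left(-26310\right) \frac{1}{25881126} + \frac{2197}{40022} = - \frac{4385}{4313521} + \frac{2197}{40022} = \frac{9301309167}{172635737462}$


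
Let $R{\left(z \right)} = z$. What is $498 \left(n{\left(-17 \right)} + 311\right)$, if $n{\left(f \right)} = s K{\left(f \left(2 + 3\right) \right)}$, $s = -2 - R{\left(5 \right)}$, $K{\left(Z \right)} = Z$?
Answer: $451188$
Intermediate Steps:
$s = -7$ ($s = -2 - 5 = -7$)
$n{\left(f \right)} = - 35 f$ ($n{\left(f \right)} = - 7 f \left(2 + 3\right) = - 7 f 5 = - 7 \cdot 5 f = - 35 f$)
$498 \left(n{\left(-17 \right)} + 311\right) = 498 \left(\left(-35\right) \left(-17\right) + 311\right) = 498 \left(595 + 311\right) = 498 \cdot 906 = 451188$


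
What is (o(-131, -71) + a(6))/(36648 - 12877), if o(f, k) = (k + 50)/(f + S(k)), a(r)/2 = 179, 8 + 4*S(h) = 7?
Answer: 814/54025 ≈ 0.015067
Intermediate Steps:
S(h) = -1/4 (S(h) = -2 + (1/4)*7 = -2 + 7/4 = -1/4)
a(r) = 358 (a(r) = 2*179 = 358)
o(f, k) = (50 + k)/(-1/4 + f) (o(f, k) = (k + 50)/(f - 1/4) = (50 + k)/(-1/4 + f))
(o(-131, -71) + a(6))/(36648 - 12877) = (4*(50 - 71)/(-1 + 4*(-131)) + 358)/(36648 - 12877) = (4*(-21)/(-1 - 524) + 358)/23771 = (4*(-21)/(-525) + 358)*(1/23771) = (4*(-1/525)*(-21) + 358)*(1/23771) = (4/25 + 358)*(1/23771) = (8954/25)*(1/23771) = 814/54025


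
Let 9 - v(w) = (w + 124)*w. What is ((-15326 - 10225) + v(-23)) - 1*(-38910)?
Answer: 15691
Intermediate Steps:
v(w) = 9 - w*(124 + w) (v(w) = 9 - (w + 124)*w = 9 - (124 + w)*w = 9 - w*(124 + w))
((-15326 - 10225) + v(-23)) - 1*(-38910) = ((-15326 - 10225) + (9 - 1*(-23)² - 124*(-23))) - 1*(-38910) = (-25551 + (9 - 1*529 + 2852)) + 38910 = (-25551 + (9 - 529 + 2852)) + 38910 = (-25551 + 2332) + 38910 = -23219 + 38910 = 15691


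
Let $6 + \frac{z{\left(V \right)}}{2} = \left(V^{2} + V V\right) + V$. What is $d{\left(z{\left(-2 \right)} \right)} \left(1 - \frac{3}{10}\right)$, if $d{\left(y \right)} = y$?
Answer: $0$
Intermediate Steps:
$z{\left(V \right)} = -12 + 2 V + 4 V^{2}$ ($z{\left(V \right)} = -12 + 2 \left(\left(V^{2} + V V\right) + V\right) = -12 + 2 \left(\left(V^{2} + V^{2}\right) + V\right) = -12 + 2 \left(2 V^{2} + V\right) = -12 + 2 \left(V + 2 V^{2}\right) = -12 + \left(2 V + 4 V^{2}\right) = -12 + 2 V + 4 V^{2}$)
$d{\left(z{\left(-2 \right)} \right)} \left(1 - \frac{3}{10}\right) = \left(-12 + 2 \left(-2\right) + 4 \left(-2\right)^{2}\right) \left(1 - \frac{3}{10}\right) = \left(-12 - 4 + 4 \cdot 4\right) \left(1 - \frac{3}{10}\right) = \left(-12 - 4 + 16\right) \left(1 - \frac{3}{10}\right) = 0 \cdot \frac{7}{10} = 0$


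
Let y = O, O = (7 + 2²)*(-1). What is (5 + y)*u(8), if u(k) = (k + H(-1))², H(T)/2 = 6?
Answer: -2400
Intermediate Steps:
H(T) = 12 (H(T) = 2*6 = 12)
u(k) = (12 + k)² (u(k) = (k + 12)² = (12 + k)²)
O = -11 (O = (7 + 4)*(-1) = 11*(-1) = -11)
y = -11
(5 + y)*u(8) = (5 - 11)*(12 + 8)² = -6*20² = -6*400 = -2400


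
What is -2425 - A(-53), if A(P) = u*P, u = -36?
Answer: -4333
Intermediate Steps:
A(P) = -36*P
-2425 - A(-53) = -2425 - (-36)*(-53) = -2425 - 1*1908 = -2425 - 1908 = -4333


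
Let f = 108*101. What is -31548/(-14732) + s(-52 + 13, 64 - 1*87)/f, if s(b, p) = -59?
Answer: 85814099/40174164 ≈ 2.1361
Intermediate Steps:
f = 10908
-31548/(-14732) + s(-52 + 13, 64 - 1*87)/f = -31548/(-14732) - 59/10908 = -31548*(-1/14732) - 59*1/10908 = 7887/3683 - 59/10908 = 85814099/40174164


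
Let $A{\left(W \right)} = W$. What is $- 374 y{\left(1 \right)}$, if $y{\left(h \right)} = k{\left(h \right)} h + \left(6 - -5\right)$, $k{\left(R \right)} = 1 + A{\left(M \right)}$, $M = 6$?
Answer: $-6732$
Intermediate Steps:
$k{\left(R \right)} = 7$ ($k{\left(R \right)} = 1 + 6 = 7$)
$y{\left(h \right)} = 11 + 7 h$ ($y{\left(h \right)} = 7 h + \left(6 - -5\right) = 7 h + \left(6 + 5\right) = 7 h + 11 = 11 + 7 h$)
$- 374 y{\left(1 \right)} = - 374 \left(11 + 7 \cdot 1\right) = - 374 \left(11 + 7\right) = \left(-374\right) 18 = -6732$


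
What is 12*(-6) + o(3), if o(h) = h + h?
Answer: -66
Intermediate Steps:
o(h) = 2*h
12*(-6) + o(3) = 12*(-6) + 2*3 = -72 + 6 = -66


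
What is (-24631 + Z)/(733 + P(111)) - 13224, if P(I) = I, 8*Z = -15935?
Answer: -89501431/6752 ≈ -13256.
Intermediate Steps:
Z = -15935/8 (Z = (1/8)*(-15935) = -15935/8 ≈ -1991.9)
(-24631 + Z)/(733 + P(111)) - 13224 = (-24631 - 15935/8)/(733 + 111) - 13224 = -212983/8/844 - 13224 = -212983/8*1/844 - 13224 = -212983/6752 - 13224 = -89501431/6752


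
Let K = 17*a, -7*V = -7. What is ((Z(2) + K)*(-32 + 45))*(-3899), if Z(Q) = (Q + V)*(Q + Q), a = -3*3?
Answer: 7146867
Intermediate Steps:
V = 1 (V = -⅐*(-7) = 1)
a = -9
Z(Q) = 2*Q*(1 + Q) (Z(Q) = (Q + 1)*(Q + Q) = (1 + Q)*(2*Q) = 2*Q*(1 + Q))
K = -153 (K = 17*(-9) = -153)
((Z(2) + K)*(-32 + 45))*(-3899) = ((2*2*(1 + 2) - 153)*(-32 + 45))*(-3899) = ((2*2*3 - 153)*13)*(-3899) = ((12 - 153)*13)*(-3899) = -141*13*(-3899) = -1833*(-3899) = 7146867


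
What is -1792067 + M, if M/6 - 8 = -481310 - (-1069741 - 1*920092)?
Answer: 7259119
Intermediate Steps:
M = 9051186 (M = 48 + 6*(-481310 - (-1069741 - 1*920092)) = 48 + 6*(-481310 - (-1069741 - 920092)) = 48 + 6*(-481310 - 1*(-1989833)) = 48 + 6*(-481310 + 1989833) = 48 + 6*1508523 = 48 + 9051138 = 9051186)
-1792067 + M = -1792067 + 9051186 = 7259119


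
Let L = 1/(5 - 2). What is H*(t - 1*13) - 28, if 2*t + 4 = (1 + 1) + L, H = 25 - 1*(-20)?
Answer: -1301/2 ≈ -650.50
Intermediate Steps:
H = 45 (H = 25 + 20 = 45)
L = ⅓ (L = 1/3 = ⅓ ≈ 0.33333)
t = -⅚ (t = -2 + ((1 + 1) + ⅓)/2 = -2 + (2 + ⅓)/2 = -2 + (½)*(7/3) = -2 + 7/6 = -⅚ ≈ -0.83333)
H*(t - 1*13) - 28 = 45*(-⅚ - 1*13) - 28 = 45*(-⅚ - 13) - 28 = 45*(-83/6) - 28 = -1245/2 - 28 = -1301/2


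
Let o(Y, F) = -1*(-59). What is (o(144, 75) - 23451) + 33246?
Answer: 9854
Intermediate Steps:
o(Y, F) = 59
(o(144, 75) - 23451) + 33246 = (59 - 23451) + 33246 = -23392 + 33246 = 9854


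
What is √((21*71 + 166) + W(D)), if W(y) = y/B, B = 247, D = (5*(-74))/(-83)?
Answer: 3*√77381086003/20501 ≈ 40.706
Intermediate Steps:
D = 370/83 (D = -370*(-1/83) = 370/83 ≈ 4.4578)
W(y) = y/247
√((21*71 + 166) + W(D)) = √((21*71 + 166) + (1/247)*(370/83)) = √((1491 + 166) + 370/20501) = √(1657 + 370/20501) = √(33970527/20501) = 3*√77381086003/20501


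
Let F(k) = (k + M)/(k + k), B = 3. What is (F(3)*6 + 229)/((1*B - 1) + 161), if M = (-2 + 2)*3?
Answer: 232/163 ≈ 1.4233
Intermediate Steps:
M = 0 (M = 0*3 = 0)
F(k) = ½ (F(k) = (k + 0)/(k + k) = k/((2*k)) = k*(1/(2*k)) = ½)
(F(3)*6 + 229)/((1*B - 1) + 161) = ((½)*6 + 229)/((1*3 - 1) + 161) = (3 + 229)/((3 - 1) + 161) = 232/(2 + 161) = 232/163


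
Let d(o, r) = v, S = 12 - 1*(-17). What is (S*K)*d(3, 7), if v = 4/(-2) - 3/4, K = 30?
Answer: -4785/2 ≈ -2392.5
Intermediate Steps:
S = 29 (S = 12 + 17 = 29)
v = -11/4 (v = 4*(-1/2) - 3*1/4 = -2 - 3/4 = -11/4 ≈ -2.7500)
d(o, r) = -11/4
(S*K)*d(3, 7) = (29*30)*(-11/4) = 870*(-11/4) = -4785/2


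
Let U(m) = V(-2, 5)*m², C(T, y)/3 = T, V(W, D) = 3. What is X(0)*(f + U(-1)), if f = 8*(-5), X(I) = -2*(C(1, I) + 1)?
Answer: 296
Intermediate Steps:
C(T, y) = 3*T
X(I) = -8 (X(I) = -2*(3*1 + 1) = -2*(3 + 1) = -2*4 = -8)
U(m) = 3*m²
f = -40
X(0)*(f + U(-1)) = -8*(-40 + 3*(-1)²) = -8*(-40 + 3*1) = -8*(-40 + 3) = -8*(-37) = 296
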